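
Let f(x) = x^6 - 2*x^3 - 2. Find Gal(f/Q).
6T9: S_3 x S_3

The polynomial f is an irreducible sextic over Q, so G = Gal(f/Q) is one of the 16 transitive subgroups 6T1, ..., 6T16 of S_6. The discriminant of f is 5038848, which is not a perfect square, so G is not contained in A_6. The transitive groups of degree 6 not contained in A_6 are: C_6 (6T1, order 6), S_3 (6T2, order 6), D_6 (6T3, order 12), C_3 x S_3 (6T5, order 18), A_4 x C_2 (6T6, order 24), S_4 (6T8, order 24), S_3 x S_3 (6T9, order 36), S_4 x C_2 (6T11, order 48), (S_3 x S_3) : C_2 (6T13, order 72), PGL(2,5) (6T14, order 120), S_6 (6T16, order 720). By Dedekind's theorem, for a prime p not dividing disc(f) the degrees of the irreducible factors of f mod p form the cycle type of an element of G. Factoring f modulo the 23 such primes p <= 97 (skipping 2, 3, which divide the discriminant), each new pattern first appears at: mod 5: f = (x^6 + 3x^3 + 3), pattern 6; mod 11: f = (x + 3)(x + 5)(x^2 + 6x + 3)(x^2 + 8x + 9), pattern 2+2+1+1; mod 13: f = (x + 2)(x + 5)(x + 6)(x^3 + 3), pattern 3+1+1+1; mod 31: f = (x^2 + 8x + 24)(x^2 + 9x + 11)(x^2 + 14x + 27), pattern 2+2+2; mod 97: f = (x^3 + 9)(x^3 + 86), pattern 3+3. No other pattern occurs in this range, so the set of observed cycle types is {6, 2+2+1+1, 3+1+1+1, 2+2+2, 3+3}. The candidates containing elements of all these cycle types are S_3 x S_3 (6T9) of order 36, (S_3 x S_3) : C_2 (6T13) of order 72, S_6 (6T16) of order 720; the others are excluded. The observed types are precisely the cycle types that occur in S_3 x S_3 (6T9) (apart from the identity). Each of the other remaining candidates has further cycle types, and by the Chebotarev density theorem the matching factorization patterns would occur for a proportion of primes equal to their share of the group: (S_3 x S_3) : C_2 (6T13) additionally contains elements of type 4+2, 3+2+1, 2+1+1+1+1 (36 of its 72 elements, about 50% of primes); S_6 (6T16) additionally contains elements of type 5+1, 4+2, 4+1+1, 3+2+1, 2+1+1+1+1 (459 of its 720 elements, about 64% of primes). None of the 23 primes tested shows any such pattern (for each of these groups the chance of that is below 10^-4), which rules them out. Hence G = S_3 x S_3 (6T9), of order 36.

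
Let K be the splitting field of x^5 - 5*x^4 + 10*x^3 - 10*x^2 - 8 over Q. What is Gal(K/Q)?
The polynomial f is an irreducible quintic over Q, so G = Gal(f/Q) is a transitive subgroup of S_5: one of C_5 (5T1, order 5), D_5 (5T2, order 10), F_20 (5T3, order 20), A_5 (5T4, order 60) or S_5 (5T5, order 120). The discriminant of f is 64000000 = 8000^2, a perfect square, so G is contained in A_5. The transitive groups of degree 5 contained in A_5 are: C_5 (5T1, order 5), D_5 (5T2, order 10), A_5 (5T4, order 60). By Dedekind's theorem, for a prime p not dividing disc(f) the degrees of the irreducible factors of f mod p form the cycle type of an element of G. Factoring f modulo the 23 such primes p <= 97 (skipping 2, 5, which divide the discriminant), each new pattern first appears at: mod 3: f = (x + 2)(x^2 + 1)(x^2 + 2x + 2), pattern 2+2+1; mod 7: f = (x^5 + 2x^4 + 3x^3 + 4x^2 + 6), pattern 5. No other pattern occurs in this range, so the set of observed cycle types is {2+2+1, 5}. The candidates containing elements of all these cycle types are D_5 (5T2) of order 10, A_5 (5T4) of order 60; the others are excluded. The observed types are precisely the cycle types that occur in D_5 (5T2) (apart from the identity). Each of the other remaining candidates has further cycle types, and by the Chebotarev density theorem the matching factorization patterns would occur for a proportion of primes equal to their share of the group: A_5 (5T4) additionally contains elements of type 3+1+1 (20 of its 60 elements, about 33% of primes). None of the 23 primes tested shows any such pattern (for each of these groups the chance of that is below 10^-4), which rules them out. Hence G = D_5 (5T2), of order 10.

D_5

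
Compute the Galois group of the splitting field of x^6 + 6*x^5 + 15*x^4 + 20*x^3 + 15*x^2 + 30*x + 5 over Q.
The polynomial f is an irreducible sextic over Q, so G = Gal(f/Q) is one of the 16 transitive subgroups 6T1, ..., 6T16 of S_6. The discriminant of f is 746496000000 = 864000^2, a perfect square, so G is contained in A_6. The transitive groups of degree 6 contained in A_6 are: A_4 (6T4, order 12), S_4 (6T7, order 24), (C_3 x C_3) : C_4 (6T10, order 36), PSL(2,5) (6T12, order 60), A_6 (6T15, order 360). By Dedekind's theorem, for a prime p not dividing disc(f) the degrees of the irreducible factors of f mod p form the cycle type of an element of G. Factoring f modulo the 6 such primes p <= 23 (skipping 2, 3, 5, which divide the discriminant), each new pattern first appears at: mod 7: f = (x + 4)(x^5 + 2x^4 + 6x^2 + 5x + 3), pattern 5+1; mod 23: f = (x + 8)(x + 13)(x + 22)(x^3 + 9x^2 + 5x + 13), pattern 3+1+1+1. No other pattern occurs in this range, so the set of observed cycle types is {5+1, 3+1+1+1}. Among the candidates above, the only group containing elements of all these cycle types is A_6 (6T15) — each of A_4 (6T4), S_4 (6T7), (C_3 x C_3) : C_4 (6T10), PSL(2,5) (6T12) lacks at least one of them. Hence G = A_6 (6T15), of order 360.

A_6, the alternating group on 6 letters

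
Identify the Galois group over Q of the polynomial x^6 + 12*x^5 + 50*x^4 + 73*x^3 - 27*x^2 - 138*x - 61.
PSL(2,5), A_5 acting on 6 points

The polynomial f is an irreducible sextic over Q, so G = Gal(f/Q) is one of the 16 transitive subgroups 6T1, ..., 6T16 of S_6. The discriminant of f is 30991489 = 5567^2, a perfect square, so G is contained in A_6. The transitive groups of degree 6 contained in A_6 are: A_4 (6T4, order 12), S_4 (6T7, order 24), (C_3 x C_3) : C_4 (6T10, order 36), PSL(2,5) (6T12, order 60), A_6 (6T15, order 360). By Dedekind's theorem, for a prime p not dividing disc(f) the degrees of the irreducible factors of f mod p form the cycle type of an element of G. Factoring f modulo the 21 such primes p <= 79 (skipping 19, which divides the discriminant), each new pattern first appears at: mod 2: f = (x + 1)(x^5 + x^4 + x^3 + x + 1), pattern 5+1; mod 7: f = (x^3 + x^2 + 3x + 5)(x^3 + 4x^2 + x + 6), pattern 3+3; mod 61: f = (x)(x + 39)(x^2 + 15x + 13)(x^2 + 19x + 12), pattern 2+2+1+1. No other pattern occurs in this range, so the set of observed cycle types is {5+1, 3+3, 2+2+1+1}. The candidates containing elements of all these cycle types are PSL(2,5) (6T12) of order 60, A_6 (6T15) of order 360; the others are excluded. The observed types are precisely the cycle types that occur in PSL(2,5) (6T12) (apart from the identity). Each of the other remaining candidates has further cycle types, and by the Chebotarev density theorem the matching factorization patterns would occur for a proportion of primes equal to their share of the group: A_6 (6T15) additionally contains elements of type 4+2, 3+1+1+1 (130 of its 360 elements, about 36% of primes). None of the 21 primes tested shows any such pattern (for each of these groups the chance of that is below 10^-4), which rules them out. Hence G = PSL(2,5) (6T12), of order 60.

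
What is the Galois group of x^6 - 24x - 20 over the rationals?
A_6

The polynomial f is an irreducible sextic over Q, so G = Gal(f/Q) is one of the 16 transitive subgroups 6T1, ..., 6T16 of S_6. The discriminant of f is 746496000000 = 864000^2, a perfect square, so G is contained in A_6. The transitive groups of degree 6 contained in A_6 are: A_4 (6T4, order 12), S_4 (6T7, order 24), (C_3 x C_3) : C_4 (6T10, order 36), PSL(2,5) (6T12, order 60), A_6 (6T15, order 360). By Dedekind's theorem, for a prime p not dividing disc(f) the degrees of the irreducible factors of f mod p form the cycle type of an element of G. Factoring f modulo the 6 such primes p <= 23 (skipping 2, 3, 5, which divide the discriminant), each new pattern first appears at: mod 7: f = (x + 4)(x^5 + 3x^4 + 2x^3 + 6x^2 + 4x + 2), pattern 5+1; mod 23: f = (x + 2)(x + 11)(x + 16)(x^3 + 17x^2 + 13x + 7), pattern 3+1+1+1. No other pattern occurs in this range, so the set of observed cycle types is {5+1, 3+1+1+1}. Among the candidates above, the only group containing elements of all these cycle types is A_6 (6T15) — each of A_4 (6T4), S_4 (6T7), (C_3 x C_3) : C_4 (6T10), PSL(2,5) (6T12) lacks at least one of them. Hence G = A_6 (6T15), of order 360.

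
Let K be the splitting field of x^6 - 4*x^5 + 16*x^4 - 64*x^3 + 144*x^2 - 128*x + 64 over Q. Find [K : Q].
6

The degree of the splitting field over Q equals the order of the Galois group, so first determine the group. The polynomial f is an irreducible sextic over Q, so G = Gal(f/Q) is one of the 16 transitive subgroups 6T1, ..., 6T16 of S_6. The discriminant of f is -1154968245501952, which is not a perfect square, so G is not contained in A_6. The transitive groups of degree 6 not contained in A_6 are: C_6 (6T1, order 6), S_3 (6T2, order 6), D_6 (6T3, order 12), C_3 x S_3 (6T5, order 18), A_4 x C_2 (6T6, order 24), S_4 (6T8, order 24), S_3 x S_3 (6T9, order 36), S_4 x C_2 (6T11, order 48), (S_3 x S_3) : C_2 (6T13, order 72), PGL(2,5) (6T14, order 120), S_6 (6T16, order 720). By Dedekind's theorem, for a prime p not dividing disc(f) the degrees of the irreducible factors of f mod p form the cycle type of an element of G. Factoring f modulo the 37 such primes p <= 167 (skipping 2, 7, which divide the discriminant), each new pattern first appears at: mod 3: f = (x^6 + 2x^5 + x^4 + 2x^3 + x + 1), pattern 6; mod 11: f = (x^3 + 2x^2 + 6x + 8)(x^3 + 5x^2 + 8), pattern 3+3; mod 13: f = (x^2 + 4x + 10)(x^2 + 8x + 9)(x^2 + 10x + 1), pattern 2+2+2; mod 29: f = (x + 2)(x + 11)(x + 22)(x + 24)(x + 25)(x + 28), pattern 1+1+1+1+1+1. No other pattern occurs in this range, so the set of observed cycle types is {6, 3+3, 2+2+2, 1+1+1+1+1+1}. The candidates containing elements of all these cycle types are C_6 (6T1) of order 6, D_6 (6T3) of order 12, C_3 x S_3 (6T5) of order 18, A_4 x C_2 (6T6) of order 24, S_3 x S_3 (6T9) of order 36, S_4 x C_2 (6T11) of order 48, (S_3 x S_3) : C_2 (6T13) of order 72, PGL(2,5) (6T14) of order 120, S_6 (6T16) of order 720; the others are excluded. The observed types are precisely the cycle types that occur in C_6 (6T1). Each of the other remaining candidates has further cycle types, and by the Chebotarev density theorem the matching factorization patterns would occur for a proportion of primes equal to their share of the group: D_6 (6T3) additionally contains elements of type 2+2+1+1 (3 of its 12 elements, about 25% of primes); C_3 x S_3 (6T5) additionally contains elements of type 3+1+1+1 (4 of its 18 elements, about 22% of primes); A_4 x C_2 (6T6) additionally contains elements of type 2+2+1+1, 2+1+1+1+1 (6 of its 24 elements, about 25% of primes); S_3 x S_3 (6T9) additionally contains elements of type 3+1+1+1, 2+2+1+1 (13 of its 36 elements, about 36% of primes); S_4 x C_2 (6T11) additionally contains elements of type 4+2, 4+1+1, 2+2+1+1, 2+1+1+1+1 (24 of its 48 elements, about 50% of primes); (S_3 x S_3) : C_2 (6T13) additionally contains elements of type 4+2, 3+2+1, 3+1+1+1, 2+2+1+1, 2+1+1+1+1 (49 of its 72 elements, about 68% of primes); PGL(2,5) (6T14) additionally contains elements of type 5+1, 4+1+1, 2+2+1+1 (69 of its 120 elements, about 58% of primes); S_6 (6T16) additionally contains elements of type 5+1, 4+2, 4+1+1, 3+2+1, 3+1+1+1, 2+2+1+1, 2+1+1+1+1 (544 of its 720 elements, about 76% of primes). None of the 37 primes tested shows any such pattern (for each of these groups the chance of that is below 10^-4), which rules them out. Hence G = C_6 (6T1), of order 6. The Galois group C_6 (6T1) has order 6, so the splitting field has degree 6 over Q.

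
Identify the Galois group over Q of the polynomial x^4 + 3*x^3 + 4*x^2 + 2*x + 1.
C_4

The polynomial is an irreducible quartic over Q and its discriminant is 125, which is not a perfect square, so the Galois group is not contained in A_4. The resolvent cubic y^3 - 4*y^2 + 2*y + 3 has exactly one rational root, so the Galois group is C_4 or D_4. The quartic becomes reducible over Q(sqrt(disc)), so the group is C_4.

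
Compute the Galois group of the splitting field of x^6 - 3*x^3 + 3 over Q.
The polynomial f is an irreducible sextic over Q, so G = Gal(f/Q) is one of the 16 transitive subgroups 6T1, ..., 6T16 of S_6. The discriminant of f is -177147, which is not a perfect square, so G is not contained in A_6. The transitive groups of degree 6 not contained in A_6 are: C_6 (6T1, order 6), S_3 (6T2, order 6), D_6 (6T3, order 12), C_3 x S_3 (6T5, order 18), A_4 x C_2 (6T6, order 24), S_4 (6T8, order 24), S_3 x S_3 (6T9, order 36), S_4 x C_2 (6T11, order 48), (S_3 x S_3) : C_2 (6T13, order 72), PGL(2,5) (6T14, order 120), S_6 (6T16, order 720). By Dedekind's theorem, for a prime p not dividing disc(f) the degrees of the irreducible factors of f mod p form the cycle type of an element of G. Factoring f modulo the 33 such primes p <= 139 (skipping 3, which divides the discriminant), each new pattern first appears at: mod 2: f = (x^6 + x^3 + 1), pattern 6; mod 7: f = (x + 1)(x + 2)(x + 4)(x^3 + 3), pattern 3+1+1+1; mod 17: f = (x^2 + x + 7)(x^2 + 4x + 7)(x^2 + 12x + 7), pattern 2+2+2; mod 19: f = (x^3 + 6)(x^3 + 10), pattern 3+3; mod 73: f = (x + 13)(x + 21)(x + 22)(x + 29)(x + 30)(x + 31), pattern 1+1+1+1+1+1. No other pattern occurs in this range, so the set of observed cycle types is {6, 3+1+1+1, 2+2+2, 3+3, 1+1+1+1+1+1}. The candidates containing elements of all these cycle types are C_3 x S_3 (6T5) of order 18, S_3 x S_3 (6T9) of order 36, (S_3 x S_3) : C_2 (6T13) of order 72, S_6 (6T16) of order 720; the others are excluded. The observed types are precisely the cycle types that occur in C_3 x S_3 (6T5). Each of the other remaining candidates has further cycle types, and by the Chebotarev density theorem the matching factorization patterns would occur for a proportion of primes equal to their share of the group: S_3 x S_3 (6T9) additionally contains elements of type 2+2+1+1 (9 of its 36 elements, about 25% of primes); (S_3 x S_3) : C_2 (6T13) additionally contains elements of type 4+2, 3+2+1, 2+2+1+1, 2+1+1+1+1 (45 of its 72 elements, about 62% of primes); S_6 (6T16) additionally contains elements of type 5+1, 4+2, 4+1+1, 3+2+1, 2+2+1+1, 2+1+1+1+1 (504 of its 720 elements, about 70% of primes). None of the 33 primes tested shows any such pattern (for each of these groups the chance of that is below 10^-4), which rules them out. Hence G = C_3 x S_3 (6T5), of order 18.

C_3 x S_3 (order 18)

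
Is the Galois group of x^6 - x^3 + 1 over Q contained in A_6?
The polynomial is irreducible of degree 6 over Q. Its discriminant is -19683, which is not a perfect square. A Galois group lies in the alternating group exactly when the discriminant is a square in Q, so the Galois group (C_6) is not contained in A_6.

No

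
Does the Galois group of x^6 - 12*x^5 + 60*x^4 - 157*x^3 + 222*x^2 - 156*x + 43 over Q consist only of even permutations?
The polynomial is irreducible of degree 6 over Q. Its discriminant is -177147, which is not a perfect square. A Galois group lies in the alternating group exactly when the discriminant is a square in Q, so the Galois group (C_3 x S_3) is not contained in A_6.

No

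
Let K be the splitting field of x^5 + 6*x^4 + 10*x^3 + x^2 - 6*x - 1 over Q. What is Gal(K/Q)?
The polynomial f is an irreducible quintic over Q, so G = Gal(f/Q) is a transitive subgroup of S_5: one of C_5 (5T1, order 5), D_5 (5T2, order 10), F_20 (5T3, order 20), A_5 (5T4, order 60) or S_5 (5T5, order 120). The discriminant of f is 14641 = 121^2, a perfect square, so G is contained in A_5. The transitive groups of degree 5 contained in A_5 are: C_5 (5T1, order 5), D_5 (5T2, order 10), A_5 (5T4, order 60). By Dedekind's theorem, for a prime p not dividing disc(f) the degrees of the irreducible factors of f mod p form the cycle type of an element of G. Factoring f modulo the 14 such primes p <= 47 (skipping 11, which divides the discriminant), each new pattern first appears at: mod 2: f = (x^5 + x^2 + 1), pattern 5; mod 23: f = (x + 10)(x + 13)(x + 14)(x + 18)(x + 20), pattern 1+1+1+1+1. No other pattern occurs in this range, so the set of observed cycle types is {5, 1+1+1+1+1}. The candidates containing elements of all these cycle types are C_5 (5T1) of order 5, D_5 (5T2) of order 10, A_5 (5T4) of order 60; the others are excluded. The observed types are precisely the cycle types that occur in C_5 (5T1). Each of the other remaining candidates has further cycle types, and by the Chebotarev density theorem the matching factorization patterns would occur for a proportion of primes equal to their share of the group: D_5 (5T2) additionally contains elements of type 2+2+1 (5 of its 10 elements, about 50% of primes); A_5 (5T4) additionally contains elements of type 3+1+1, 2+2+1 (35 of its 60 elements, about 58% of primes). None of the 14 primes tested shows any such pattern (for each of these groups the chance of that is below 10^-4), which rules them out. Hence G = C_5 (5T1), of order 5.

C_5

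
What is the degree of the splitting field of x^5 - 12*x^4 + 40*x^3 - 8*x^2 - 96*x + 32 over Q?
The degree of the splitting field over Q equals the order of the Galois group, so first determine the group. The polynomial f is an irreducible quintic over Q, so G = Gal(f/Q) is a transitive subgroup of S_5: one of C_5 (5T1, order 5), D_5 (5T2, order 10), F_20 (5T3, order 20), A_5 (5T4, order 60) or S_5 (5T5, order 120). The discriminant of f is 15352201216 = 123904^2, a perfect square, so G is contained in A_5. The transitive groups of degree 5 contained in A_5 are: C_5 (5T1, order 5), D_5 (5T2, order 10), A_5 (5T4, order 60). By Dedekind's theorem, for a prime p not dividing disc(f) the degrees of the irreducible factors of f mod p form the cycle type of an element of G. Factoring f modulo the 14 such primes p <= 53 (skipping 2, 11, which divide the discriminant), each new pattern first appears at: mod 3: f = (x^5 + x^3 + x^2 + 2), pattern 5; mod 23: f = (x + 3)(x + 6)(x + 10)(x + 18)(x + 20), pattern 1+1+1+1+1. No other pattern occurs in this range, so the set of observed cycle types is {5, 1+1+1+1+1}. The candidates containing elements of all these cycle types are C_5 (5T1) of order 5, D_5 (5T2) of order 10, A_5 (5T4) of order 60; the others are excluded. The observed types are precisely the cycle types that occur in C_5 (5T1). Each of the other remaining candidates has further cycle types, and by the Chebotarev density theorem the matching factorization patterns would occur for a proportion of primes equal to their share of the group: D_5 (5T2) additionally contains elements of type 2+2+1 (5 of its 10 elements, about 50% of primes); A_5 (5T4) additionally contains elements of type 3+1+1, 2+2+1 (35 of its 60 elements, about 58% of primes). None of the 14 primes tested shows any such pattern (for each of these groups the chance of that is below 10^-4), which rules them out. Hence G = C_5 (5T1), of order 5. The Galois group C_5 (5T1) has order 5, so the splitting field has degree 5 over Q.

5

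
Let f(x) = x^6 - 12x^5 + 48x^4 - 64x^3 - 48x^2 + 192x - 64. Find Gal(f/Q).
6T6: A_4 x C_2

The polynomial f is an irreducible sextic over Q, so G = Gal(f/Q) is one of the 16 transitive subgroups 6T1, ..., 6T16 of S_6. The discriminant of f is -450868486864896, which is not a perfect square, so G is not contained in A_6. The transitive groups of degree 6 not contained in A_6 are: C_6 (6T1, order 6), S_3 (6T2, order 6), D_6 (6T3, order 12), C_3 x S_3 (6T5, order 18), A_4 x C_2 (6T6, order 24), S_4 (6T8, order 24), S_3 x S_3 (6T9, order 36), S_4 x C_2 (6T11, order 48), (S_3 x S_3) : C_2 (6T13, order 72), PGL(2,5) (6T14, order 120), S_6 (6T16, order 720). By Dedekind's theorem, for a prime p not dividing disc(f) the degrees of the irreducible factors of f mod p form the cycle type of an element of G. Factoring f modulo the 33 such primes p <= 149 (skipping 2, 3, which divide the discriminant), each new pattern first appears at: mod 5: f = (x^3 + x^2 + 2)(x^3 + 2x^2 + x + 3), pattern 3+3; mod 7: f = (x^6 + 2x^5 + 6x^4 + 6x^3 + x^2 + 3x + 6), pattern 6; mod 17: f = (x + 2)(x + 11)(x^2 + 13x + 1)(x^2 + 13x + 11), pattern 2+2+1+1; mod 19: f = (x + 3)(x + 5)(x + 10)(x + 12)(x^2 + 15x + 9), pattern 2+1+1+1+1; mod 71: f = (x^2 + 67x + 7)(x^2 + 67x + 22)(x^2 + 67x + 42), pattern 2+2+2. No other pattern occurs in this range, so the set of observed cycle types is {3+3, 6, 2+2+1+1, 2+1+1+1+1, 2+2+2}. The candidates containing elements of all these cycle types are A_4 x C_2 (6T6) of order 24, S_4 x C_2 (6T11) of order 48, (S_3 x S_3) : C_2 (6T13) of order 72, S_6 (6T16) of order 720; the others are excluded. The observed types are precisely the cycle types that occur in A_4 x C_2 (6T6) (apart from the identity). Each of the other remaining candidates has further cycle types, and by the Chebotarev density theorem the matching factorization patterns would occur for a proportion of primes equal to their share of the group: S_4 x C_2 (6T11) additionally contains elements of type 4+2, 4+1+1 (12 of its 48 elements, about 25% of primes); (S_3 x S_3) : C_2 (6T13) additionally contains elements of type 4+2, 3+2+1, 3+1+1+1 (34 of its 72 elements, about 47% of primes); S_6 (6T16) additionally contains elements of type 5+1, 4+2, 4+1+1, 3+2+1, 3+1+1+1 (484 of its 720 elements, about 67% of primes). None of the 33 primes tested shows any such pattern (for each of these groups the chance of that is below 10^-4), which rules them out. Hence G = A_4 x C_2 (6T6), of order 24.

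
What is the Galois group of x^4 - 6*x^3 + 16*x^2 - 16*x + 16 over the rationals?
C_4 (order 4)

The polynomial is an irreducible quartic over Q and its discriminant is 512000, which is not a perfect square, so the Galois group is not contained in A_4. The resolvent cubic y^3 - 16*y^2 + 32*y + 192 has exactly one rational root, so the Galois group is C_4 or D_4. The quartic becomes reducible over Q(sqrt(disc)), so the group is C_4.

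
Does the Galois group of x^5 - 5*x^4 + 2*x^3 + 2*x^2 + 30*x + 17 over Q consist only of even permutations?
No

The polynomial is irreducible of degree 5 over Q. Its discriminant is 461338069, which is not a perfect square. A Galois group lies in the alternating group exactly when the discriminant is a square in Q, so the Galois group (S_5) is not contained in A_5.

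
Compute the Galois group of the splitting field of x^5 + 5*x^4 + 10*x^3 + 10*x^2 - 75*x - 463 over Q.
The polynomial f is an irreducible quintic over Q, so G = Gal(f/Q) is a transitive subgroup of S_5: one of C_5 (5T1, order 5), D_5 (5T2, order 10), F_20 (5T3, order 20), A_5 (5T4, order 60) or S_5 (5T5, order 120). The discriminant of f is 67108864000000 = 8192000^2, a perfect square, so G is contained in A_5. The transitive groups of degree 5 contained in A_5 are: C_5 (5T1, order 5), D_5 (5T2, order 10), A_5 (5T4, order 60). By Dedekind's theorem, for a prime p not dividing disc(f) the degrees of the irreducible factors of f mod p form the cycle type of an element of G. Factoring f modulo the 23 such primes p <= 97 (skipping 2, 5, which divide the discriminant), each new pattern first appears at: mod 3: f = (x + 1)(x^2 + 1)(x^2 + x + 2), pattern 2+2+1; mod 7: f = (x^5 + 5x^4 + 3x^3 + 3x^2 + 2x + 6), pattern 5. No other pattern occurs in this range, so the set of observed cycle types is {2+2+1, 5}. The candidates containing elements of all these cycle types are D_5 (5T2) of order 10, A_5 (5T4) of order 60; the others are excluded. The observed types are precisely the cycle types that occur in D_5 (5T2) (apart from the identity). Each of the other remaining candidates has further cycle types, and by the Chebotarev density theorem the matching factorization patterns would occur for a proportion of primes equal to their share of the group: A_5 (5T4) additionally contains elements of type 3+1+1 (20 of its 60 elements, about 33% of primes). None of the 23 primes tested shows any such pattern (for each of these groups the chance of that is below 10^-4), which rules them out. Hence G = D_5 (5T2), of order 10.

D_5, the dihedral group of order 10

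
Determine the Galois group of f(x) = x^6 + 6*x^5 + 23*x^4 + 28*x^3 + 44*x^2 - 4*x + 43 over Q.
S_4 x C_2

The polynomial f is an irreducible sextic over Q, so G = Gal(f/Q) is one of the 16 transitive subgroups 6T1, ..., 6T16 of S_6. The discriminant of f is -347502390485056, which is not a perfect square, so G is not contained in A_6. The transitive groups of degree 6 not contained in A_6 are: C_6 (6T1, order 6), S_3 (6T2, order 6), D_6 (6T3, order 12), C_3 x S_3 (6T5, order 18), A_4 x C_2 (6T6, order 24), S_4 (6T8, order 24), S_3 x S_3 (6T9, order 36), S_4 x C_2 (6T11, order 48), (S_3 x S_3) : C_2 (6T13, order 72), PGL(2,5) (6T14, order 120), S_6 (6T16, order 720). By Dedekind's theorem, for a prime p not dividing disc(f) the degrees of the irreducible factors of f mod p form the cycle type of an element of G. Factoring f modulo the 17 such primes p <= 67 (skipping 2, 31, which divide the discriminant), each new pattern first appears at: mod 3: f = (x + 1)(x + 2)(x^4 + x + 2), pattern 4+1+1; mod 5: f = (x^3 + 4x + 3)(x^3 + x^2 + 4x + 1), pattern 3+3; mod 7: f = (x^6 + 6x^5 + 2x^4 + 2x^2 + 3x + 1), pattern 6; mod 11: f = (x^2 + 8x + 9)(x^2 + 10x + 1)(x^2 + 10x + 6), pattern 2+2+2; mod 13: f = (x^2 + 4x + 10)(x^4 + 2x^3 + 5x^2 + x + 3), pattern 4+2; mod 37: f = (x + 9)(x + 19)(x^2 + 17x + 28)(x^2 + 35x + 30), pattern 2+2+1+1; mod 47: f = (x + 9)(x + 13)(x + 31)(x + 46)(x^2 + x + 24), pattern 2+1+1+1+1. No other pattern occurs in this range, so the set of observed cycle types is {4+1+1, 3+3, 6, 2+2+2, 4+2, 2+2+1+1, 2+1+1+1+1}. The candidates containing elements of all these cycle types are S_4 x C_2 (6T11) of order 48, S_6 (6T16) of order 720; the others are excluded. The observed types are precisely the cycle types that occur in S_4 x C_2 (6T11) (apart from the identity). Each of the other remaining candidates has further cycle types, and by the Chebotarev density theorem the matching factorization patterns would occur for a proportion of primes equal to their share of the group: S_6 (6T16) additionally contains elements of type 5+1, 3+2+1, 3+1+1+1 (304 of its 720 elements, about 42% of primes). None of the 17 primes tested shows any such pattern (for each of these groups the chance of that is below 10^-4), which rules them out. Hence G = S_4 x C_2 (6T11), of order 48.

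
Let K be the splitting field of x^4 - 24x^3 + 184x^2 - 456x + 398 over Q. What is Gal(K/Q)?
The polynomial is an irreducible quartic over Q and its discriminant is 1064634368, which is not a perfect square, so the Galois group is not contained in A_4. The resolvent cubic y^3 - 184*y^2 + 9352*y - 144256 has exactly one rational root, so the Galois group is C_4 or D_4. The quartic becomes reducible over Q(sqrt(disc)), so the group is C_4.

C_4 (also written C4)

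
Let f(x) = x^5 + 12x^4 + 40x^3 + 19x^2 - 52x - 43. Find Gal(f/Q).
C_5

The polynomial f is an irreducible quintic over Q, so G = Gal(f/Q) is a transitive subgroup of S_5: one of C_5 (5T1, order 5), D_5 (5T2, order 10), F_20 (5T3, order 20), A_5 (5T4, order 60) or S_5 (5T5, order 120). The discriminant of f is 115971361 = 10769^2, a perfect square, so G is contained in A_5. The transitive groups of degree 5 contained in A_5 are: C_5 (5T1, order 5), D_5 (5T2, order 10), A_5 (5T4, order 60). By Dedekind's theorem, for a prime p not dividing disc(f) the degrees of the irreducible factors of f mod p form the cycle type of an element of G. Factoring f modulo the 14 such primes p <= 47 (skipping 11, which divides the discriminant), each new pattern first appears at: mod 2: f = (x^5 + x^2 + 1), pattern 5; mod 23: f = (x + 2)(x + 8)(x + 12)(x + 14)(x + 22), pattern 1+1+1+1+1. No other pattern occurs in this range, so the set of observed cycle types is {5, 1+1+1+1+1}. The candidates containing elements of all these cycle types are C_5 (5T1) of order 5, D_5 (5T2) of order 10, A_5 (5T4) of order 60; the others are excluded. The observed types are precisely the cycle types that occur in C_5 (5T1). Each of the other remaining candidates has further cycle types, and by the Chebotarev density theorem the matching factorization patterns would occur for a proportion of primes equal to their share of the group: D_5 (5T2) additionally contains elements of type 2+2+1 (5 of its 10 elements, about 50% of primes); A_5 (5T4) additionally contains elements of type 3+1+1, 2+2+1 (35 of its 60 elements, about 58% of primes). None of the 14 primes tested shows any such pattern (for each of these groups the chance of that is below 10^-4), which rules them out. Hence G = C_5 (5T1), of order 5.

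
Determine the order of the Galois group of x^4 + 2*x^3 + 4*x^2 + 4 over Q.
The degree of the splitting field over Q equals the order of the Galois group, so first determine the group. The polynomial is an irreducible quartic over Q and its discriminant is 25856, which is not a perfect square, so the Galois group is not contained in A_4. The resolvent cubic y^3 - 4*y^2 - 16*y + 48 is irreducible over Q. An irreducible resolvent with non-square discriminant gives S_4. The Galois group S_4 (4T5) has order 24, so the splitting field has degree 24 over Q.

24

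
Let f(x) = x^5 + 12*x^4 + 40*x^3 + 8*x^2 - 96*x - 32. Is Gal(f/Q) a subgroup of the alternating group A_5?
The polynomial is irreducible of degree 5 over Q. Its discriminant is 15352201216 = 123904^2, a perfect square. A Galois group lies in the alternating group exactly when the discriminant is a square in Q, so the Galois group (C_5) is contained in A_5.

Yes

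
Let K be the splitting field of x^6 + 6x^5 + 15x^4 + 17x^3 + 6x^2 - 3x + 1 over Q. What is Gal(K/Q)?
C_3 x S_3 (order 18)

The polynomial f is an irreducible sextic over Q, so G = Gal(f/Q) is one of the 16 transitive subgroups 6T1, ..., 6T16 of S_6. The discriminant of f is -177147, which is not a perfect square, so G is not contained in A_6. The transitive groups of degree 6 not contained in A_6 are: C_6 (6T1, order 6), S_3 (6T2, order 6), D_6 (6T3, order 12), C_3 x S_3 (6T5, order 18), A_4 x C_2 (6T6, order 24), S_4 (6T8, order 24), S_3 x S_3 (6T9, order 36), S_4 x C_2 (6T11, order 48), (S_3 x S_3) : C_2 (6T13, order 72), PGL(2,5) (6T14, order 120), S_6 (6T16, order 720). By Dedekind's theorem, for a prime p not dividing disc(f) the degrees of the irreducible factors of f mod p form the cycle type of an element of G. Factoring f modulo the 33 such primes p <= 139 (skipping 3, which divides the discriminant), each new pattern first appears at: mod 2: f = (x^6 + x^4 + x^3 + x + 1), pattern 6; mod 7: f = (x + 2)(x + 3)(x + 5)(x^3 + 3x^2 + 3x + 4), pattern 3+1+1+1; mod 17: f = (x^2 + 3x + 9)(x^2 + 6x + 12)(x^2 + 14x + 3), pattern 2+2+2; mod 19: f = (x^3 + 3x^2 + 3x + 7)(x^3 + 3x^2 + 3x + 11), pattern 3+3; mod 73: f = (x + 14)(x + 22)(x + 23)(x + 30)(x + 31)(x + 32), pattern 1+1+1+1+1+1. No other pattern occurs in this range, so the set of observed cycle types is {6, 3+1+1+1, 2+2+2, 3+3, 1+1+1+1+1+1}. The candidates containing elements of all these cycle types are C_3 x S_3 (6T5) of order 18, S_3 x S_3 (6T9) of order 36, (S_3 x S_3) : C_2 (6T13) of order 72, S_6 (6T16) of order 720; the others are excluded. The observed types are precisely the cycle types that occur in C_3 x S_3 (6T5). Each of the other remaining candidates has further cycle types, and by the Chebotarev density theorem the matching factorization patterns would occur for a proportion of primes equal to their share of the group: S_3 x S_3 (6T9) additionally contains elements of type 2+2+1+1 (9 of its 36 elements, about 25% of primes); (S_3 x S_3) : C_2 (6T13) additionally contains elements of type 4+2, 3+2+1, 2+2+1+1, 2+1+1+1+1 (45 of its 72 elements, about 62% of primes); S_6 (6T16) additionally contains elements of type 5+1, 4+2, 4+1+1, 3+2+1, 2+2+1+1, 2+1+1+1+1 (504 of its 720 elements, about 70% of primes). None of the 33 primes tested shows any such pattern (for each of these groups the chance of that is below 10^-4), which rules them out. Hence G = C_3 x S_3 (6T5), of order 18.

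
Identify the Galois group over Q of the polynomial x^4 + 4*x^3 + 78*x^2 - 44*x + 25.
A_4 (order 12)

The polynomial is an irreducible quartic over Q and its discriminant is 12230590464 = 110592^2, a perfect square, so the Galois group is contained in A_4. The resolvent cubic y^3 - 78*y^2 - 276*y + 5464 is irreducible over Q. An irreducible resolvent with square discriminant gives A_4.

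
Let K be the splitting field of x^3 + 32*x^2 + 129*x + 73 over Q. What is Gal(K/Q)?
3T1: C_3

The polynomial is an irreducible cubic over Q and its discriminant is 4165681 = 2041^2, a perfect square. For an irreducible cubic, a square discriminant forces the Galois group to be A_3, the cyclic group of order 3.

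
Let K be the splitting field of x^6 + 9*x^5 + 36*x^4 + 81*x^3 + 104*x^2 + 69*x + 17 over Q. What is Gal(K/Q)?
S_4

The polynomial f is an irreducible sextic over Q, so G = Gal(f/Q) is one of the 16 transitive subgroups 6T1, ..., 6T16 of S_6. The discriminant of f is 810448, which is not a perfect square, so G is not contained in A_6. The transitive groups of degree 6 not contained in A_6 are: C_6 (6T1, order 6), S_3 (6T2, order 6), D_6 (6T3, order 12), C_3 x S_3 (6T5, order 18), A_4 x C_2 (6T6, order 24), S_4 (6T8, order 24), S_3 x S_3 (6T9, order 36), S_4 x C_2 (6T11, order 48), (S_3 x S_3) : C_2 (6T13, order 72), PGL(2,5) (6T14, order 120), S_6 (6T16, order 720). By Dedekind's theorem, for a prime p not dividing disc(f) the degrees of the irreducible factors of f mod p form the cycle type of an element of G. Factoring f modulo the 22 such primes p <= 89 (skipping 2, 37, which divide the discriminant), each new pattern first appears at: mod 3: f = (x^3 + x^2 + 2x + 1)(x^3 + 2x^2 + 2x + 2), pattern 3+3; mod 5: f = (x^2 + 2x + 4)(x^2 + 3x + 4)(x^2 + 4x + 2), pattern 2+2+2; mod 17: f = (x)(x + 3)(x^4 + 6x^3 + x^2 + 10x + 6), pattern 4+1+1; mod 67: f = (x + 6)(x + 64)(x^2 + 3x + 42)(x^2 + 3x + 52), pattern 2+2+1+1. No other pattern occurs in this range, so the set of observed cycle types is {3+3, 2+2+2, 4+1+1, 2+2+1+1}. The candidates containing elements of all these cycle types are S_4 (6T8) of order 24, S_4 x C_2 (6T11) of order 48, PGL(2,5) (6T14) of order 120, S_6 (6T16) of order 720; the others are excluded. The observed types are precisely the cycle types that occur in S_4 (6T8) (apart from the identity). Each of the other remaining candidates has further cycle types, and by the Chebotarev density theorem the matching factorization patterns would occur for a proportion of primes equal to their share of the group: S_4 x C_2 (6T11) additionally contains elements of type 6, 4+2, 2+1+1+1+1 (17 of its 48 elements, about 35% of primes); PGL(2,5) (6T14) additionally contains elements of type 6, 5+1 (44 of its 120 elements, about 37% of primes); S_6 (6T16) additionally contains elements of type 6, 5+1, 4+2, 3+2+1, 3+1+1+1, 2+1+1+1+1 (529 of its 720 elements, about 73% of primes). None of the 22 primes tested shows any such pattern (for each of these groups the chance of that is below 10^-4), which rules them out. Hence G = S_4 (6T8), of order 24.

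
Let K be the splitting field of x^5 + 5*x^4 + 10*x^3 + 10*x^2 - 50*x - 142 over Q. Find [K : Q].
60

The degree of the splitting field over Q equals the order of the Galois group, so first determine the group. The polynomial f is an irreducible quintic over Q, so G = Gal(f/Q) is a transitive subgroup of S_5: one of C_5 (5T1, order 5), D_5 (5T2, order 10), F_20 (5T3, order 20), A_5 (5T4, order 60) or S_5 (5T5, order 120). The discriminant of f is 58564000000 = 242000^2, a perfect square, so G is contained in A_5. The transitive groups of degree 5 contained in A_5 are: C_5 (5T1, order 5), D_5 (5T2, order 10), A_5 (5T4, order 60). By Dedekind's theorem, for a prime p not dividing disc(f) the degrees of the irreducible factors of f mod p form the cycle type of an element of G. Factoring f modulo the 3 such primes p <= 13 (skipping 2, 5, 11, which divide the discriminant), each new pattern first appears at: mod 3: f = (x^5 + 2x^4 + x^3 + x^2 + x + 2), pattern 5; mod 13: f = (x + 6)(x + 8)(x^3 + 4x^2 + 10x + 3), pattern 3+1+1. No other pattern occurs in this range, so the set of observed cycle types is {5, 3+1+1}. Among the candidates above, the only group containing elements of all these cycle types is A_5 (5T4) — each of C_5 (5T1), D_5 (5T2) lacks at least one of them. Hence G = A_5 (5T4), of order 60. The Galois group A_5 (5T4) has order 60, so the splitting field has degree 60 over Q.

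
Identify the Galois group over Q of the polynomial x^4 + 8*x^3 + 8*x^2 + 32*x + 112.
D_4, the dihedral group of order 8

The polynomial is an irreducible quartic over Q and its discriminant is -679477248, which is not a perfect square, so the Galois group is not contained in A_4. The resolvent cubic y^3 - 8*y^2 - 192*y - 4608 has exactly one rational root, so the Galois group is C_4 or D_4. The quartic remains irreducible over Q(sqrt(disc)), so the group is D_4.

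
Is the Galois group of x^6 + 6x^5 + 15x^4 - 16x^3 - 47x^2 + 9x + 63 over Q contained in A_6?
The polynomial is irreducible of degree 6 over Q. Its discriminant is -716771249342091, which is not a perfect square. A Galois group lies in the alternating group exactly when the discriminant is a square in Q, so the Galois group (S_6) is not contained in A_6.

No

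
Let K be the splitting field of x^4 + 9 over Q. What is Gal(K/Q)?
The polynomial is an irreducible quartic over Q and its discriminant is 186624 = 432^2, a perfect square, so the Galois group is contained in A_4. The resolvent cubic y^3 - 36*y splits completely over Q, which gives the Klein four-group V_4.

V_4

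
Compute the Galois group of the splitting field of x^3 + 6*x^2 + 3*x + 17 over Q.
The polynomial is an irreducible cubic over Q and its discriminant is -16767, which is not a perfect square. For an irreducible cubic, a non-square discriminant gives Galois group S_3.

3T2: S_3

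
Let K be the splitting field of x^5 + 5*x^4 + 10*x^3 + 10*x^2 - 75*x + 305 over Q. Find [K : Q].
The degree of the splitting field over Q equals the order of the Galois group, so first determine the group. The polynomial f is an irreducible quintic over Q, so G = Gal(f/Q) is a transitive subgroup of S_5: one of C_5 (5T1, order 5), D_5 (5T2, order 10), F_20 (5T3, order 20), A_5 (5T4, order 60) or S_5 (5T5, order 120). The discriminant of f is 67108864000000 = 8192000^2, a perfect square, so G is contained in A_5. The transitive groups of degree 5 contained in A_5 are: C_5 (5T1, order 5), D_5 (5T2, order 10), A_5 (5T4, order 60). By Dedekind's theorem, for a prime p not dividing disc(f) the degrees of the irreducible factors of f mod p form the cycle type of an element of G. Factoring f modulo the 23 such primes p <= 97 (skipping 2, 5, which divide the discriminant), each new pattern first appears at: mod 3: f = (x + 1)(x^2 + 1)(x^2 + x + 2), pattern 2+2+1; mod 7: f = (x^5 + 5x^4 + 3x^3 + 3x^2 + 2x + 4), pattern 5. No other pattern occurs in this range, so the set of observed cycle types is {2+2+1, 5}. The candidates containing elements of all these cycle types are D_5 (5T2) of order 10, A_5 (5T4) of order 60; the others are excluded. The observed types are precisely the cycle types that occur in D_5 (5T2) (apart from the identity). Each of the other remaining candidates has further cycle types, and by the Chebotarev density theorem the matching factorization patterns would occur for a proportion of primes equal to their share of the group: A_5 (5T4) additionally contains elements of type 3+1+1 (20 of its 60 elements, about 33% of primes). None of the 23 primes tested shows any such pattern (for each of these groups the chance of that is below 10^-4), which rules them out. Hence G = D_5 (5T2), of order 10. The Galois group D_5 (5T2) has order 10, so the splitting field has degree 10 over Q.

10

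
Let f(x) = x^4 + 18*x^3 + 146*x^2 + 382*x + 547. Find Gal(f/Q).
The polynomial is an irreducible quartic over Q and its discriminant is 55503590464 = 235592^2, a perfect square, so the Galois group is contained in A_4. The resolvent cubic y^3 - 146*y^2 + 4688*y - 3704 is irreducible over Q. An irreducible resolvent with square discriminant gives A_4.

A_4 (also written A4)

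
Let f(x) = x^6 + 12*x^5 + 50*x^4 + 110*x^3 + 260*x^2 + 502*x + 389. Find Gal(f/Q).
(C_3 x C_3) : C_4 (order 36)

The polynomial f is an irreducible sextic over Q, so G = Gal(f/Q) is one of the 16 transitive subgroups 6T1, ..., 6T16 of S_6. The discriminant of f is 38875225000000 = 6235000^2, a perfect square, so G is contained in A_6. The transitive groups of degree 6 contained in A_6 are: A_4 (6T4, order 12), S_4 (6T7, order 24), (C_3 x C_3) : C_4 (6T10, order 36), PSL(2,5) (6T12, order 60), A_6 (6T15, order 360). By Dedekind's theorem, for a prime p not dividing disc(f) the degrees of the irreducible factors of f mod p form the cycle type of an element of G. Factoring f modulo the 19 such primes p <= 83 (skipping 2, 5, 29, 43, which divide the discriminant), each new pattern first appears at: mod 3: f = (x^2 + 2x + 2)(x^4 + x^3 + x^2 + x + 1), pattern 4+2; mod 11: f = (x^3 + 2x^2 + 8x + 3)(x^3 + 10x^2 + 5), pattern 3+3; mod 19: f = (x + 1)(x + 6)(x^2 + 10x + 4)(x^2 + 14x + 17), pattern 2+2+1+1; mod 61: f = (x + 21)(x + 39)(x + 42)(x^3 + 32x^2 + 35x + 47), pattern 3+1+1+1. No other pattern occurs in this range, so the set of observed cycle types is {4+2, 3+3, 2+2+1+1, 3+1+1+1}. The candidates containing elements of all these cycle types are (C_3 x C_3) : C_4 (6T10) of order 36, A_6 (6T15) of order 360; the others are excluded. The observed types are precisely the cycle types that occur in (C_3 x C_3) : C_4 (6T10) (apart from the identity). Each of the other remaining candidates has further cycle types, and by the Chebotarev density theorem the matching factorization patterns would occur for a proportion of primes equal to their share of the group: A_6 (6T15) additionally contains elements of type 5+1 (144 of its 360 elements, about 40% of primes). None of the 19 primes tested shows any such pattern (for each of these groups the chance of that is below 10^-4), which rules them out. Hence G = (C_3 x C_3) : C_4 (6T10), of order 36.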